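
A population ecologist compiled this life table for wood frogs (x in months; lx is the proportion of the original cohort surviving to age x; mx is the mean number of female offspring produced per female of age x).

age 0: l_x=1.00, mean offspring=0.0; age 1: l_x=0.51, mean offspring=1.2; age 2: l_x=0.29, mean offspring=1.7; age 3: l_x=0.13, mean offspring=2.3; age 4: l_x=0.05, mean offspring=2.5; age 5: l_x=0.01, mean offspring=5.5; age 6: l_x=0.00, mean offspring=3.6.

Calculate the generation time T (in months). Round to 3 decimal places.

lx·mx: 0, 0.612, 0.493, 0.299, 0.125, 0.055, 0 → R0 = 1.584
x·lx·mx: 0, 0.612, 0.986, 0.897, 0.5, 0.275, 0 → Σ = 3.27
T = 3.27 / 1.584 = 2.064394… → 2.064

2.064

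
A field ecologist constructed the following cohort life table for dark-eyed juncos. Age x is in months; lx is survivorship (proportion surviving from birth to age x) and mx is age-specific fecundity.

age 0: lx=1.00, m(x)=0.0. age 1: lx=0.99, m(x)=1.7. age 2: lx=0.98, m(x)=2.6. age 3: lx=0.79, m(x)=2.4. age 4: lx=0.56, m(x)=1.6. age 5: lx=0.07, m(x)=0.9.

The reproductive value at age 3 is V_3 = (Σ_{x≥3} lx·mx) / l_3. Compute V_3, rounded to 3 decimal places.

lx·mx for x ≥ 3: 1.896, 0.896, 0.063 → sum = 2.855
V_3 = 2.855 / l_3 = 2.855 / 0.79 = 3.613924… → 3.614

3.614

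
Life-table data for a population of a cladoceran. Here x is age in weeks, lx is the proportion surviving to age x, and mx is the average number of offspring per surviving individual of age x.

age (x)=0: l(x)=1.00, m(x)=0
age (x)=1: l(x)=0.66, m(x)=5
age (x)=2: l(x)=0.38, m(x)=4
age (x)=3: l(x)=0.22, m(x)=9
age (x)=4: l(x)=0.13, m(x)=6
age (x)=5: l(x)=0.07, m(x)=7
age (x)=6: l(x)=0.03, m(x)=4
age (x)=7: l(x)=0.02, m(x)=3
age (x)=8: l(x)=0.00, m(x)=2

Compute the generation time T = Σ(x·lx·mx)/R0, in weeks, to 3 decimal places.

2.302

lx·mx: 0, 3.3, 1.52, 1.98, 0.78, 0.49, 0.12, 0.06, 0 → R0 = 8.25
x·lx·mx: 0, 3.3, 3.04, 5.94, 3.12, 2.45, 0.72, 0.42, 0 → Σ = 18.99
T = 18.99 / 8.25 = 2.301818… → 2.302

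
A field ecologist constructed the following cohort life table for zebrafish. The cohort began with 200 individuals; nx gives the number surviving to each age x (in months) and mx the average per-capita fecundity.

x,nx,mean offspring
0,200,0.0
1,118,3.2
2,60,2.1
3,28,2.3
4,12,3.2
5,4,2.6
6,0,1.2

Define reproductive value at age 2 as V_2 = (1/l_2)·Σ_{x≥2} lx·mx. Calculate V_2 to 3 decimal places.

lx = nx/n0 = nx/200: 1, 0.59, 0.3, 0.14, 0.06, 0.02, 0
lx·mx for x ≥ 2: 0.63, 0.322, 0.192, 0.052, 0 → sum = 1.196
V_2 = 1.196 / l_2 = 1.196 / 0.3 = 3.986667… → 3.987

3.987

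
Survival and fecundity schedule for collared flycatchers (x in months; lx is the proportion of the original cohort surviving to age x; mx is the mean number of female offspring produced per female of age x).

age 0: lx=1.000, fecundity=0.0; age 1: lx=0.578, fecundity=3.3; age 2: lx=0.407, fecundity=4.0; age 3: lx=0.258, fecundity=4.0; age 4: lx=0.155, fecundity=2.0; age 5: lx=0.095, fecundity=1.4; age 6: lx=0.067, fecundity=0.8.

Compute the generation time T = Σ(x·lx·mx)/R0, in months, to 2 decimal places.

2.07

lx·mx: 0, 1.9074, 1.628, 1.032, 0.31, 0.133, 0.0536 → R0 = 5.064
x·lx·mx: 0, 1.9074, 3.256, 3.096, 1.24, 0.665, 0.3216 → Σ = 10.486
T = 10.486 / 5.064 = 2.070695… → 2.07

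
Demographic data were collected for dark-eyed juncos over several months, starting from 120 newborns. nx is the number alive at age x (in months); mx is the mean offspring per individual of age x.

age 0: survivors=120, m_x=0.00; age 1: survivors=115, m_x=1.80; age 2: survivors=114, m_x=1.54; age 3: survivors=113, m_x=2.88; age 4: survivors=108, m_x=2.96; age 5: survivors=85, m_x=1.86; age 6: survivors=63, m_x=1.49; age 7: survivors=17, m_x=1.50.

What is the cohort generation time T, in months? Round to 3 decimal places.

3.329

lx = nx/n0 = nx/120: 1, 0.95833…, 0.95, 0.94167…, 0.9, 0.70833…, 0.525, 0.14167…
lx·mx: 0, 1.725…, 1.463, 2.712…, 2.664, 1.3175…, 0.78225, 0.2125… → R0 = 10.87625…
x·lx·mx: 0, 1.725…, 2.926, 8.136…, 10.656, 6.5875…, 4.6935, 1.4875… → Σ = 36.2115…
T = 36.2115… / 10.87625… = 3.32941… → 3.329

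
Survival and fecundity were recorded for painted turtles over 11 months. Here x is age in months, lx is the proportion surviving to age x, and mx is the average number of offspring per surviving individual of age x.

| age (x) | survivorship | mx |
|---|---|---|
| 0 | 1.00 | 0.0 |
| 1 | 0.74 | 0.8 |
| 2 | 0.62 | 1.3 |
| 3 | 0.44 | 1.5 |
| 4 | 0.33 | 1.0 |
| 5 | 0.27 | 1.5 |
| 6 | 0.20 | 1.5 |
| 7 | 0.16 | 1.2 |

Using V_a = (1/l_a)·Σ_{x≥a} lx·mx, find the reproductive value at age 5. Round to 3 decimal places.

lx·mx for x ≥ 5: 0.405, 0.3, 0.192 → sum = 0.897
V_5 = 0.897 / l_5 = 0.897 / 0.27 = 3.322222… → 3.322

3.322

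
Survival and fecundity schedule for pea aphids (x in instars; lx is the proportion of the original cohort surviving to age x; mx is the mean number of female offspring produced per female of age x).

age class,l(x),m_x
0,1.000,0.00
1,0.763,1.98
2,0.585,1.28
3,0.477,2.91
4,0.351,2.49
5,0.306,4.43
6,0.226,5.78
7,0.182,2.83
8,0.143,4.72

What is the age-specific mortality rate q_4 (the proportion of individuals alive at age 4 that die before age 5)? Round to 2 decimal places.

q_4 = (l_4 − l_5) / l_4 = (0.351 − 0.306) / 0.351
     = 0.045 / 0.351 = 0.128205… → 0.13

0.13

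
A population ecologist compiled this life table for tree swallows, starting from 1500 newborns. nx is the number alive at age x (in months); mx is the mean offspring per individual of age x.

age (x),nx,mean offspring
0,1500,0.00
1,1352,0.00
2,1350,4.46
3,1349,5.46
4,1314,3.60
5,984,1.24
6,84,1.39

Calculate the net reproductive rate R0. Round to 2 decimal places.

lx = nx/n0 = nx/1500: 1, 0.90133…, 0.9, 0.89933…, 0.876, 0.656, 0.056
lx·mx by age: 0, 0, 4.014, 4.91036…, 3.1536, 0.81344, 0.07784
R0 = Σ lx·mx = 12.96924… → 12.97

12.97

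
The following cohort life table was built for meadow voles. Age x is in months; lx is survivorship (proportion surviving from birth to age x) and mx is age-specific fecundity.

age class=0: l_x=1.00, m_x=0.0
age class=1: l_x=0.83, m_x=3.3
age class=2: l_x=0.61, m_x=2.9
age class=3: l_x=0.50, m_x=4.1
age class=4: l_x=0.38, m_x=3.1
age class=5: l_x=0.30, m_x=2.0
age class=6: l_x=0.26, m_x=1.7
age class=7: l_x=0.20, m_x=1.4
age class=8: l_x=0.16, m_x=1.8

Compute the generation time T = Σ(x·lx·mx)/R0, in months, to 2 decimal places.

2.89

lx·mx: 0, 2.739, 1.769, 2.05, 1.178, 0.6, 0.442, 0.28, 0.288 → R0 = 9.346
x·lx·mx: 0, 2.739, 3.538, 6.15, 4.712, 3, 2.652, 1.96, 2.304 → Σ = 27.055
T = 27.055 / 9.346 = 2.894821… → 2.89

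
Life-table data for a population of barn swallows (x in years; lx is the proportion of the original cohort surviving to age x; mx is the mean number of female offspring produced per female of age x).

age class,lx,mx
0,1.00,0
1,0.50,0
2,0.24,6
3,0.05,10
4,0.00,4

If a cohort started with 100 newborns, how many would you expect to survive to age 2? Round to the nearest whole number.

24

Expected survivors = N0 · l_2 = 100 × 0.24 = 24 → 24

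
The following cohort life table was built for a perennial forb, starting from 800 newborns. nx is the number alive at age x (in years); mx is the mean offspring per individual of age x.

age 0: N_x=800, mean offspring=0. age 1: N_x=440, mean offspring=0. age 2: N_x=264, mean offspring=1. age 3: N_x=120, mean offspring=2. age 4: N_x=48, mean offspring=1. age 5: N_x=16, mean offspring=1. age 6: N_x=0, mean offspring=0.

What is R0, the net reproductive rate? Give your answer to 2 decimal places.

0.71

lx = nx/n0 = nx/800: 1, 0.55, 0.33, 0.15, 0.06, 0.02, 0
lx·mx by age: 0, 0, 0.33, 0.3, 0.06, 0.02, 0
R0 = Σ lx·mx = 0.71 → 0.71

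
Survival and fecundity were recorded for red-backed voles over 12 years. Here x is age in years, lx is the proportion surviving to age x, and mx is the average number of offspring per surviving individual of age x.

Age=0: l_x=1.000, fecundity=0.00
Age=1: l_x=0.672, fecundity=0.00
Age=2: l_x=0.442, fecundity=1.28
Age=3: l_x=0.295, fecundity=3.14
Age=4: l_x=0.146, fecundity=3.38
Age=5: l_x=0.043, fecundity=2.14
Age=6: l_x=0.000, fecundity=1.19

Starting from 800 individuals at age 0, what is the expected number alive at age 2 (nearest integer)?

Expected survivors = N0 · l_2 = 800 × 0.442 = 353.6 → 354

354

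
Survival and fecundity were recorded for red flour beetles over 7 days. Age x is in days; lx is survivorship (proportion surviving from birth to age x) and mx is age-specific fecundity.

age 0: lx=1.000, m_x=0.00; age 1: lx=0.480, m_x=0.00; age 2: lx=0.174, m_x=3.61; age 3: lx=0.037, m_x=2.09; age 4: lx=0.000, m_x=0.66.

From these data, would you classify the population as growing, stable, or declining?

declining

R0 = Σ lx·mx = 0 + 0 + 0.62814 + 0.07733 + 0 = 0.70547
R0 < 1, so the population is declining.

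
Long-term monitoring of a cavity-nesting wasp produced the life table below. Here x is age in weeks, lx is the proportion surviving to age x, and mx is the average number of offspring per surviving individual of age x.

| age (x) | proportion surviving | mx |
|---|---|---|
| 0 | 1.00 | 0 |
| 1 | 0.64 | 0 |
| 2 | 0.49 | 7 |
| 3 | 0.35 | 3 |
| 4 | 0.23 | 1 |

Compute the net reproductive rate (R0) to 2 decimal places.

4.71

lx·mx by age: 0, 0, 3.43, 1.05, 0.23
R0 = Σ lx·mx = 4.71 → 4.71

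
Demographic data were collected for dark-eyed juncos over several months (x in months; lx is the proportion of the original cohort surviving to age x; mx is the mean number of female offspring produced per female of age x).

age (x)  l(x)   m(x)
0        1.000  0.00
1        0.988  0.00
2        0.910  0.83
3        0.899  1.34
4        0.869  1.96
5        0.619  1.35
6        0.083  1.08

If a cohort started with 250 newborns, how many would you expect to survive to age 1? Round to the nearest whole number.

247

Expected survivors = N0 · l_1 = 250 × 0.988 = 247 → 247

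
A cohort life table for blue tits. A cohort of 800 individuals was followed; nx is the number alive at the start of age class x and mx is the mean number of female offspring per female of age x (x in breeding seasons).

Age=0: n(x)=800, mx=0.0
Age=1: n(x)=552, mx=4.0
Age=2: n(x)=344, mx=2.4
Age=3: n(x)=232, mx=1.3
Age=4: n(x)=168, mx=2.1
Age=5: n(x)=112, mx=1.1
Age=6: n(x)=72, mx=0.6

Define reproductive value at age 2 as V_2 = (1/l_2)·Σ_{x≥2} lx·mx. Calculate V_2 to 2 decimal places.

lx = nx/n0 = nx/800: 1, 0.69, 0.43, 0.29, 0.21, 0.14, 0.09
lx·mx for x ≥ 2: 1.032, 0.377, 0.441, 0.154, 0.054 → sum = 2.058
V_2 = 2.058 / l_2 = 2.058 / 0.43 = 4.786047… → 4.79

4.79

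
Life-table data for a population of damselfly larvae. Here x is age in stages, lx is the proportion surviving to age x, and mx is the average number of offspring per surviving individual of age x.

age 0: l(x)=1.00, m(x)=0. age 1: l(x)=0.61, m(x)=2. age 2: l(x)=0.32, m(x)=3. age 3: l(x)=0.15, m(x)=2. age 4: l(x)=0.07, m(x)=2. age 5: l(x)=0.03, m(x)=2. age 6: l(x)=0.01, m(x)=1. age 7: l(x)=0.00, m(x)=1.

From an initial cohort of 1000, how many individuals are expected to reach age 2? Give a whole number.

320

Expected survivors = N0 · l_2 = 1000 × 0.32 = 320 → 320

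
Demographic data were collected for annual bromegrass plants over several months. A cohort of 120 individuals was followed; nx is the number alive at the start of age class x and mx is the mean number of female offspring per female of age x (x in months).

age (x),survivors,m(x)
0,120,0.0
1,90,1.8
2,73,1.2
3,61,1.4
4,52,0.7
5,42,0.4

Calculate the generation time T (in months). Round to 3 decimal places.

2.120

lx = nx/n0 = nx/120: 1, 0.75, 0.60833…, 0.50833…, 0.43333…, 0.35
lx·mx: 0, 1.35, 0.73…, 0.711667…, 0.303333…, 0.14 → R0 = 3.235…
x·lx·mx: 0, 1.35, 1.46…, 2.135…, 1.213333…, 0.7 → Σ = 6.858333…
T = 6.858333… / 3.235… = 2.120041… → 2.120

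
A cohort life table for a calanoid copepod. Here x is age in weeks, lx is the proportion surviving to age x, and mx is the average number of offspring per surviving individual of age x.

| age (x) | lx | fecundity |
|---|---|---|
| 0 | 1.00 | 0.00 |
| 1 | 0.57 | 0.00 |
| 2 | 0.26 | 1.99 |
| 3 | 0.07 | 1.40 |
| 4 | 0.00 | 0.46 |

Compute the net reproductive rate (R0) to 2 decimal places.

lx·mx by age: 0, 0, 0.5174, 0.098, 0
R0 = Σ lx·mx = 0.6154 → 0.62

0.62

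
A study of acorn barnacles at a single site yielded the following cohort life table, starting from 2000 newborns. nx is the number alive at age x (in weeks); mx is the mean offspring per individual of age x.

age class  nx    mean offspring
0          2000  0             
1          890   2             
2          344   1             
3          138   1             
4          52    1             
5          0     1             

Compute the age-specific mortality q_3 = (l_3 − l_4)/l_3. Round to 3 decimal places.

lx = nx/n0 = nx/2000: 1, 0.445, 0.172, 0.069, 0.026, 0
q_3 = (l_3 − l_4) / l_3 = (0.069 − 0.026) / 0.069
     = 0.043 / 0.069 = 0.623188… → 0.623

0.623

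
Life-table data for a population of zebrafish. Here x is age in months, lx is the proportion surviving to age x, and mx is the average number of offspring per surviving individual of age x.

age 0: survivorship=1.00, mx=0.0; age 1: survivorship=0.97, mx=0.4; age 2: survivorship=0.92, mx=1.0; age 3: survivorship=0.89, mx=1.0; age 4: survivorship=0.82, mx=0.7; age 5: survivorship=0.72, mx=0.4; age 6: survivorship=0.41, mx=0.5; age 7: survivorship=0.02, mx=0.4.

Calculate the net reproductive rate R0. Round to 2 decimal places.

3.27

lx·mx by age: 0, 0.388, 0.92, 0.89, 0.574, 0.288, 0.205, 0.008
R0 = Σ lx·mx = 3.273 → 3.27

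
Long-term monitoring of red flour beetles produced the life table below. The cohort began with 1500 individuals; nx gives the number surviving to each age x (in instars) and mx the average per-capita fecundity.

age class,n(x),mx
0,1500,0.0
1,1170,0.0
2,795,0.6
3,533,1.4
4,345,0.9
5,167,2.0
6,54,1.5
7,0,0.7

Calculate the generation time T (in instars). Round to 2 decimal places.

3.38

lx = nx/n0 = nx/1500: 1, 0.78, 0.53, 0.35533…, 0.23, 0.11133…, 0.036, 0
lx·mx: 0, 0, 0.318, 0.497467…, 0.207, 0.222667…, 0.054, 0 → R0 = 1.299133…
x·lx·mx: 0, 0, 0.636, 1.4924…, 0.828, 1.113333…, 0.324, 0 → Σ = 4.393733…
T = 4.393733… / 1.299133… = 3.38205… → 3.38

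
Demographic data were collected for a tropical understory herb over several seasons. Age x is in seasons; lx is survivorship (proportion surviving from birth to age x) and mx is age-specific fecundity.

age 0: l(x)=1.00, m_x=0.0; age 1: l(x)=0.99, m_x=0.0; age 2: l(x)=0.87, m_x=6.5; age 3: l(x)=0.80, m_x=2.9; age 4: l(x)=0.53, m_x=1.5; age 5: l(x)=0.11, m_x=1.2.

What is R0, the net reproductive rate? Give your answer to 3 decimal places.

lx·mx by age: 0, 0, 5.655, 2.32, 0.795, 0.132
R0 = Σ lx·mx = 8.902 → 8.902

8.902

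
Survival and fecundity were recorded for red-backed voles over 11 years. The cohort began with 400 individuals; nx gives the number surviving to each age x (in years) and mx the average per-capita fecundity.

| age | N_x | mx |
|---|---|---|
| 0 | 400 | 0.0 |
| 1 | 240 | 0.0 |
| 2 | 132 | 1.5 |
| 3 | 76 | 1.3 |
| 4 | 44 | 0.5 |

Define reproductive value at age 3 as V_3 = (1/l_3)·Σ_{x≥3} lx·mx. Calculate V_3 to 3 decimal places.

1.589

lx = nx/n0 = nx/400: 1, 0.6, 0.33, 0.19, 0.11
lx·mx for x ≥ 3: 0.247, 0.055 → sum = 0.302
V_3 = 0.302 / l_3 = 0.302 / 0.19 = 1.589474… → 1.589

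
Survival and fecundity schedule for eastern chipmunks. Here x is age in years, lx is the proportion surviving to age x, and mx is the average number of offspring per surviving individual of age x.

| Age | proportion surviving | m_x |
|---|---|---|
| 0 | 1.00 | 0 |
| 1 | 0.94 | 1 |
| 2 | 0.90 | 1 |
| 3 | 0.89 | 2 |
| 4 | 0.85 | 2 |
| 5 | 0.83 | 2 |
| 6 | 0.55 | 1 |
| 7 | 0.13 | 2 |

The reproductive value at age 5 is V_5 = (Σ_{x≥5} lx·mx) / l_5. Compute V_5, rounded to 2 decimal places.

lx·mx for x ≥ 5: 1.66, 0.55, 0.26 → sum = 2.47
V_5 = 2.47 / l_5 = 2.47 / 0.83 = 2.975904… → 2.98

2.98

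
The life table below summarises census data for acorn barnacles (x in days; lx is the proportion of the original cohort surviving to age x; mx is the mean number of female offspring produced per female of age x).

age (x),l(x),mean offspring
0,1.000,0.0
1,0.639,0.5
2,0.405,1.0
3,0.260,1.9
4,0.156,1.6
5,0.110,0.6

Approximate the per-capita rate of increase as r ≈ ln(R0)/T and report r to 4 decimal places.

0.1666

R0 = Σ lx·mx = 0 + 0.3195 + 0.405 + 0.494 + 0.2496 + 0.066 = 1.5341
Σ x·lx·mx = 3.9399; T = 3.9399/1.5341 = 2.56822…
r ≈ ln(R0)/T = ln(1.5341)/2.56822… = 0.166631… → 0.1666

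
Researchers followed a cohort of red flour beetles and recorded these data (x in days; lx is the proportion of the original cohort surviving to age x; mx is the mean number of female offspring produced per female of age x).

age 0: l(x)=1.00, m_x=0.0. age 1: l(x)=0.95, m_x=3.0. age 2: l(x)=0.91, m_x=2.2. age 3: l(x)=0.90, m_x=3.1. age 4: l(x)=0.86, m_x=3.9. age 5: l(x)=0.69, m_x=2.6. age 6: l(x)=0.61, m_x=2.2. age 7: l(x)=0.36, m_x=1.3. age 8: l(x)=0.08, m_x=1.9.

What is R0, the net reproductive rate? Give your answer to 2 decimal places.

14.75

lx·mx by age: 0, 2.85, 2.002, 2.79, 3.354, 1.794, 1.342, 0.468, 0.152
R0 = Σ lx·mx = 14.752 → 14.75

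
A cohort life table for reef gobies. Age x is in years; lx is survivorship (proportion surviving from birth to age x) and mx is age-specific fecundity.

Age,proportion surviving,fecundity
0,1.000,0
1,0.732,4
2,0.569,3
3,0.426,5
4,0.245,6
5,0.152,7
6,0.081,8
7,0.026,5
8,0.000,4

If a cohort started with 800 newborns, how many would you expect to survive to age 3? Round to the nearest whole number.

Expected survivors = N0 · l_3 = 800 × 0.426 = 340.8 → 341

341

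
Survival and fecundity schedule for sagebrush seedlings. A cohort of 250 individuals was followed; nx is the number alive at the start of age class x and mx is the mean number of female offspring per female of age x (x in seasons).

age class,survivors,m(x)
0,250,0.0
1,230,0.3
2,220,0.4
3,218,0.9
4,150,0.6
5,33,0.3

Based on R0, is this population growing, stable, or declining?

lx = nx/n0 = nx/250: 1, 0.92, 0.88, 0.872, 0.6, 0.132
R0 = Σ lx·mx = 0 + 0.276 + 0.352 + 0.7848 + 0.36 + 0.0396 = 1.8124
R0 > 1, so the population is growing.

growing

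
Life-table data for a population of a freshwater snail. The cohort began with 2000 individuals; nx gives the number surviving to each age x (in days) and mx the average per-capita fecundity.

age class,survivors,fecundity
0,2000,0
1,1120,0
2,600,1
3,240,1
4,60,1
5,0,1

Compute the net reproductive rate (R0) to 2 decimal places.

lx = nx/n0 = nx/2000: 1, 0.56, 0.3, 0.12, 0.03, 0
lx·mx by age: 0, 0, 0.3, 0.12, 0.03, 0
R0 = Σ lx·mx = 0.45 → 0.45

0.45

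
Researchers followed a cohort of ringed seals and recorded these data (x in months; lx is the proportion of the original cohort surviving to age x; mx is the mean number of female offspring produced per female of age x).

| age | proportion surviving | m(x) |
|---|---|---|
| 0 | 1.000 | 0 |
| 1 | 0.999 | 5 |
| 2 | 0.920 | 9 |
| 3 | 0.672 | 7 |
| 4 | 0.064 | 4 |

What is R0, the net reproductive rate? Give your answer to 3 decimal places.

lx·mx by age: 0, 4.995, 8.28, 4.704, 0.256
R0 = Σ lx·mx = 18.235 → 18.235

18.235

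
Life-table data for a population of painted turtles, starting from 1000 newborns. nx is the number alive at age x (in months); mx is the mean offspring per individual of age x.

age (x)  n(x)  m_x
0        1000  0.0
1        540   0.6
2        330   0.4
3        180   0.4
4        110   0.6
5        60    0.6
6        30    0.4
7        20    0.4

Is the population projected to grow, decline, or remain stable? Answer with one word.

lx = nx/n0 = nx/1000: 1, 0.54, 0.33, 0.18, 0.11, 0.06, 0.03, 0.02
R0 = Σ lx·mx = 0 + 0.324 + 0.132 + 0.072 + 0.066 + 0.036 + 0.012 + 0.008 = 0.65
R0 < 1, so the population is declining.

declining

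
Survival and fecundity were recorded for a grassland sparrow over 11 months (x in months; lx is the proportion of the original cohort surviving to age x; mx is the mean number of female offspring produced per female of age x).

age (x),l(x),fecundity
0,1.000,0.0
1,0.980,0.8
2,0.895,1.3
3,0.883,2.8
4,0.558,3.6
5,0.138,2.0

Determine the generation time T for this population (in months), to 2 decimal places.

lx·mx: 0, 0.784, 1.1635, 2.4724, 2.0088, 0.276 → R0 = 6.7047
x·lx·mx: 0, 0.784, 2.327, 7.4172, 8.0352, 1.38 → Σ = 19.9434
T = 19.9434 / 6.7047 = 2.97454… → 2.97

2.97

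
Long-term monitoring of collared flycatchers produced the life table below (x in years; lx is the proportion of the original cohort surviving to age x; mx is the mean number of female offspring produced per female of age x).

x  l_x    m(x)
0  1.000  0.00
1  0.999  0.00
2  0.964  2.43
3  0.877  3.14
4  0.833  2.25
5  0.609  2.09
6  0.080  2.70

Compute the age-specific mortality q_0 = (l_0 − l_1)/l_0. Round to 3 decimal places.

0.001

q_0 = (l_0 − l_1) / l_0 = (1 − 0.999) / 1
     = 0.001 / 1 = 0.001 → 0.001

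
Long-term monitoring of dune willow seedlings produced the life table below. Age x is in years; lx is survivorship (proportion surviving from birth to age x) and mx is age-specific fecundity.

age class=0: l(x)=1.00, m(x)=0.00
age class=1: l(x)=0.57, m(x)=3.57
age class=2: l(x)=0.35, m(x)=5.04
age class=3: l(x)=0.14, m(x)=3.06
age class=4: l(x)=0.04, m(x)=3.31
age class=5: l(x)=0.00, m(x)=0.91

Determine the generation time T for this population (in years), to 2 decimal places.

lx·mx: 0, 2.0349, 1.764, 0.4284, 0.1324, 0 → R0 = 4.3597
x·lx·mx: 0, 2.0349, 3.528, 1.2852, 0.5296, 0 → Σ = 7.3777
T = 7.3777 / 4.3597 = 1.692249… → 1.69

1.69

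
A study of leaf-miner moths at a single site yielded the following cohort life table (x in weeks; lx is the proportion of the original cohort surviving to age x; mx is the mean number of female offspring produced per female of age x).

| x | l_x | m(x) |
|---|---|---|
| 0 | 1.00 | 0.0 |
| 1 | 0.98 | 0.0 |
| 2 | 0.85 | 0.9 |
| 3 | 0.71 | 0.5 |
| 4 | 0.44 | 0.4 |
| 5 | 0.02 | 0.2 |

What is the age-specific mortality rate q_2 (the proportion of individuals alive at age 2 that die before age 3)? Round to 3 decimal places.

q_2 = (l_2 − l_3) / l_2 = (0.85 − 0.71) / 0.85
     = 0.14 / 0.85 = 0.164706… → 0.165

0.165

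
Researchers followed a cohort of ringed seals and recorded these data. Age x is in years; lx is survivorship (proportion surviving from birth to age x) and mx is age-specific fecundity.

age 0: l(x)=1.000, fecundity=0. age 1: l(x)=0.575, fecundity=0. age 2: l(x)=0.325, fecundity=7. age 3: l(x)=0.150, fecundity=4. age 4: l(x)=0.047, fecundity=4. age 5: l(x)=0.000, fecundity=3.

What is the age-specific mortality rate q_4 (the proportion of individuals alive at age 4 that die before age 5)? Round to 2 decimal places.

q_4 = (l_4 − l_5) / l_4 = (0.047 − 0) / 0.047
     = 0.047 / 0.047 = 1 → 1.00

1.00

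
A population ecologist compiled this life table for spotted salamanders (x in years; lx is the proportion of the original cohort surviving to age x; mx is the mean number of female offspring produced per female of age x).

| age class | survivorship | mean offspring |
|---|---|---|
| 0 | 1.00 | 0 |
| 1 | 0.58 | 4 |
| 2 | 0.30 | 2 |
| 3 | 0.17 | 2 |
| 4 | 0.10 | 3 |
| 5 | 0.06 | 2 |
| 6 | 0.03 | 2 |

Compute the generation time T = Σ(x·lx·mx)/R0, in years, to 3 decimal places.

1.791

lx·mx: 0, 2.32, 0.6, 0.34, 0.3, 0.12, 0.06 → R0 = 3.74
x·lx·mx: 0, 2.32, 1.2, 1.02, 1.2, 0.6, 0.36 → Σ = 6.7
T = 6.7 / 3.74 = 1.791444… → 1.791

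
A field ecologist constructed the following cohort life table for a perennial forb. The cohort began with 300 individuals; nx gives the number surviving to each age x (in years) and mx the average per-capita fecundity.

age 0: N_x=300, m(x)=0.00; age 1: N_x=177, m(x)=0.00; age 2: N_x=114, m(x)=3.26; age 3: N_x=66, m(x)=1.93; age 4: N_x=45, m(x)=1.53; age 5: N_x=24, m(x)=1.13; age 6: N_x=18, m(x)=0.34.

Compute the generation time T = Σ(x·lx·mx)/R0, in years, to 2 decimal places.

2.62

lx = nx/n0 = nx/300: 1, 0.59, 0.38, 0.22, 0.15, 0.08, 0.06
lx·mx: 0, 0, 1.2388, 0.4246, 0.2295, 0.0904, 0.0204 → R0 = 2.0037
x·lx·mx: 0, 0, 2.4776, 1.2738, 0.918, 0.452, 0.1224 → Σ = 5.2438
T = 5.2438 / 2.0037 = 2.617058… → 2.62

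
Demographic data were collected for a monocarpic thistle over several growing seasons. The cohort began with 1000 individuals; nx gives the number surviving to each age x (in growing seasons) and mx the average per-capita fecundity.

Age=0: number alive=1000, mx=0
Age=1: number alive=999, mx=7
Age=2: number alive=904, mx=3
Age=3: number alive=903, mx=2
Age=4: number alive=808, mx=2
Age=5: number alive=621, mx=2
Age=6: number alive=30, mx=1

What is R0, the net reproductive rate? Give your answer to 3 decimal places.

14.399

lx = nx/n0 = nx/1000: 1, 0.999, 0.904, 0.903, 0.808, 0.621, 0.03
lx·mx by age: 0, 6.993, 2.712, 1.806, 1.616, 1.242, 0.03
R0 = Σ lx·mx = 14.399 → 14.399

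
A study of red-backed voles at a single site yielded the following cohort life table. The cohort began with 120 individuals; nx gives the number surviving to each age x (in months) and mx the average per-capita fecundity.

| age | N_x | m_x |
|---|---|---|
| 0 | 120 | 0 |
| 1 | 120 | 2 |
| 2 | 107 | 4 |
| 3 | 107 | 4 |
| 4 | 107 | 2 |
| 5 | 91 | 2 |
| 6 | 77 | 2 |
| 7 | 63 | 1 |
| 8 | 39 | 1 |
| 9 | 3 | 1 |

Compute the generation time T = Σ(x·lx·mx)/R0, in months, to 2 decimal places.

3.34

lx = nx/n0 = nx/120: 1, 1, 0.89167…, 0.89167…, 0.89167…, 0.75833…, 0.64167…, 0.525, 0.325, 0.025
lx·mx: 0, 2, 3.566667…, 3.566667…, 1.783333…, 1.516667…, 1.283333…, 0.525, 0.325, 0.025 → R0 = 14.591667…
x·lx·mx: 0, 2, 7.133333…, 10.7…, 7.133333…, 7.583333…, 7.7…, 3.675, 2.6, 0.225 → Σ = 48.75…
T = 48.75… / 14.591667… = 3.340948… → 3.34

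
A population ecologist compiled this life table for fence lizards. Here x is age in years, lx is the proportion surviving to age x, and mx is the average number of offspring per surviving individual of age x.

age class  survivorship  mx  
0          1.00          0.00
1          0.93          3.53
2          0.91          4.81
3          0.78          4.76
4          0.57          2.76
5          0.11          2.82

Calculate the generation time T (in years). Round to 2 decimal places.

lx·mx: 0, 3.2829, 4.3771, 3.7128, 1.5732, 0.3102 → R0 = 13.2562
x·lx·mx: 0, 3.2829, 8.7542, 11.1384, 6.2928, 1.551 → Σ = 31.0193
T = 31.0193 / 13.2562 = 2.339984… → 2.34

2.34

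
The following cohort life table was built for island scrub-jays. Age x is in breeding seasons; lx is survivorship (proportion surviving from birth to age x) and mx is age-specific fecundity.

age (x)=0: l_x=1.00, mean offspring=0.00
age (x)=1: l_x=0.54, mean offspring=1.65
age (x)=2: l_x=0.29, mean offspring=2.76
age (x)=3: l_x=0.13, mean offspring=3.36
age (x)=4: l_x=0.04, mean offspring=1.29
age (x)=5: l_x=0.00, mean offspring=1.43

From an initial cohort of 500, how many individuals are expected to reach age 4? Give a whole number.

Expected survivors = N0 · l_4 = 500 × 0.04 = 20 → 20

20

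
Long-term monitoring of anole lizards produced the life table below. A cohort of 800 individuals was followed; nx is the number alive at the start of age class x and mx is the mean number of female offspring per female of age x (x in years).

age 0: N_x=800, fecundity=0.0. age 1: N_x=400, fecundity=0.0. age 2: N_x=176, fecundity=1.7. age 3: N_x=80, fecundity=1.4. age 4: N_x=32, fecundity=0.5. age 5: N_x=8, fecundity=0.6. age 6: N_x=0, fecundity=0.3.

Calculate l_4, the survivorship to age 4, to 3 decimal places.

0.040

l_4 = n_4/n_0 = 32/800 = 0.04 → 0.040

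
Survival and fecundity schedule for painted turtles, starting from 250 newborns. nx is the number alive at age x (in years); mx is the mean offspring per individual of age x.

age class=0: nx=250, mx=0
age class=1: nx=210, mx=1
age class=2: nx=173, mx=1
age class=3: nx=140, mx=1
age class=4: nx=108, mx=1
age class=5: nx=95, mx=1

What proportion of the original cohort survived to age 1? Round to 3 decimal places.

0.840

l_1 = n_1/n_0 = 210/250 = 0.84 → 0.840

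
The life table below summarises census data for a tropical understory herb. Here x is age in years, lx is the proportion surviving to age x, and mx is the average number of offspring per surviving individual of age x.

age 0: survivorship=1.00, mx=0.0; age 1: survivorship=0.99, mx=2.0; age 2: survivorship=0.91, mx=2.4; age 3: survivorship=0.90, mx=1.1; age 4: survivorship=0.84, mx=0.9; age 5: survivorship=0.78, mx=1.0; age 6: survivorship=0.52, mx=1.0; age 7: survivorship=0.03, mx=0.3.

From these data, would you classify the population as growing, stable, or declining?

R0 = Σ lx·mx = 0 + 1.98 + 2.184 + 0.99 + 0.756 + 0.78 + 0.52 + 0.009 = 7.219
R0 > 1, so the population is growing.

growing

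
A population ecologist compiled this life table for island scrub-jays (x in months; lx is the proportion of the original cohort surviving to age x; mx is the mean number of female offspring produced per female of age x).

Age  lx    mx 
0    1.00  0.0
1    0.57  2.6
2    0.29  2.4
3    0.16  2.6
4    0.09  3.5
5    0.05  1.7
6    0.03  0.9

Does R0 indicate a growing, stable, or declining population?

R0 = Σ lx·mx = 0 + 1.482 + 0.696 + 0.416 + 0.315 + 0.085 + 0.027 = 3.021
R0 > 1, so the population is growing.

growing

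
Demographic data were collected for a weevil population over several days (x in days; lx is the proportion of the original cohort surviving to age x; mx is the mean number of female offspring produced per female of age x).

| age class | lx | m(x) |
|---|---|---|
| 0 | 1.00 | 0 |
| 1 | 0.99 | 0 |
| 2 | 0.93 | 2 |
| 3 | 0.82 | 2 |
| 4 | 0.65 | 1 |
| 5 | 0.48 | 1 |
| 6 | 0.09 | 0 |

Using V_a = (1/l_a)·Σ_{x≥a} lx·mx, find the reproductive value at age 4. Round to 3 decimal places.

lx·mx for x ≥ 4: 0.65, 0.48, 0 → sum = 1.13
V_4 = 1.13 / l_4 = 1.13 / 0.65 = 1.738462… → 1.738

1.738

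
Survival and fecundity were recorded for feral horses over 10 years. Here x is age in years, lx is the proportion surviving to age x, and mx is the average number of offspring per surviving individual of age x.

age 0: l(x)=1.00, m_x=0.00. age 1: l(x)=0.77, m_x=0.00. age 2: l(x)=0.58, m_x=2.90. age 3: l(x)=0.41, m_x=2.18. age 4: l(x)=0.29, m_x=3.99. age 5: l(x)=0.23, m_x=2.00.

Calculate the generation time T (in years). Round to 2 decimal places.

3.09

lx·mx: 0, 0, 1.682, 0.8938, 1.1571, 0.46 → R0 = 4.1929
x·lx·mx: 0, 0, 3.364, 2.6814, 4.6284, 2.3 → Σ = 12.9738
T = 12.9738 / 4.1929 = 3.094231… → 3.09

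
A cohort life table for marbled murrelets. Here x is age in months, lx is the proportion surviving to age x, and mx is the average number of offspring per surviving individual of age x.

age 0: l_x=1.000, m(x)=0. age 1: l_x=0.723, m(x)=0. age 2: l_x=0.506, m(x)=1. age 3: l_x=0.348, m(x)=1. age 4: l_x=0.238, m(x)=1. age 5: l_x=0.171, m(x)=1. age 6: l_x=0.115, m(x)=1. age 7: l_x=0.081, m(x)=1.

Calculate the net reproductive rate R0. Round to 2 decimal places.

lx·mx by age: 0, 0, 0.506, 0.348, 0.238, 0.171, 0.115, 0.081
R0 = Σ lx·mx = 1.459 → 1.46

1.46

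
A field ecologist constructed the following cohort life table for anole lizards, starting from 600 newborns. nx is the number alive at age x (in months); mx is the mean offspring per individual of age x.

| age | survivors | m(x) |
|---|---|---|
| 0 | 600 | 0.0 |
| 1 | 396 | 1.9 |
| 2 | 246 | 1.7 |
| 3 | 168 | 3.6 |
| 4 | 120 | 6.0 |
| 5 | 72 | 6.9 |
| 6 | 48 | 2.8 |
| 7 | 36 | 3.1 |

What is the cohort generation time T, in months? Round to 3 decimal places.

lx = nx/n0 = nx/600: 1, 0.66, 0.41, 0.28, 0.2, 0.12, 0.08, 0.06
lx·mx: 0, 1.254, 0.697, 1.008, 1.2, 0.828, 0.224, 0.186 → R0 = 5.397
x·lx·mx: 0, 1.254, 1.394, 3.024, 4.8, 4.14, 1.344, 1.302 → Σ = 17.258
T = 17.258 / 5.397 = 3.197702… → 3.198

3.198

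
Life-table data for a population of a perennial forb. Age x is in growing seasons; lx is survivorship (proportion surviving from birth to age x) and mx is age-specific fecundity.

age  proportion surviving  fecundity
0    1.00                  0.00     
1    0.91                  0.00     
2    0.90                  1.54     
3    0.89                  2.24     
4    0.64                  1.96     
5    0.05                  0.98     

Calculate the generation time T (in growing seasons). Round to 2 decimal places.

lx·mx: 0, 0, 1.386, 1.9936, 1.2544, 0.049 → R0 = 4.683
x·lx·mx: 0, 0, 2.772, 5.9808, 5.0176, 0.245 → Σ = 14.0154
T = 14.0154 / 4.683 = 2.992825… → 2.99

2.99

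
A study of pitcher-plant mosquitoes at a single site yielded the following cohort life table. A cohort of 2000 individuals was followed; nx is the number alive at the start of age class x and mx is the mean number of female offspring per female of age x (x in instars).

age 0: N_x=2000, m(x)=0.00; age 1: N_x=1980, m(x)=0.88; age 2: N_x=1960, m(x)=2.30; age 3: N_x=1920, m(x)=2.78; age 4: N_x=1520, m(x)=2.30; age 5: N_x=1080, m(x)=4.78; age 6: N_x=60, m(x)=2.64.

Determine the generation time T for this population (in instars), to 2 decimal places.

3.31

lx = nx/n0 = nx/2000: 1, 0.99, 0.98, 0.96, 0.76, 0.54, 0.03
lx·mx: 0, 0.8712, 2.254, 2.6688, 1.748, 2.5812, 0.0792 → R0 = 10.2024
x·lx·mx: 0, 0.8712, 4.508, 8.0064, 6.992, 12.906, 0.4752 → Σ = 33.7588
T = 33.7588 / 10.2024 = 3.308908… → 3.31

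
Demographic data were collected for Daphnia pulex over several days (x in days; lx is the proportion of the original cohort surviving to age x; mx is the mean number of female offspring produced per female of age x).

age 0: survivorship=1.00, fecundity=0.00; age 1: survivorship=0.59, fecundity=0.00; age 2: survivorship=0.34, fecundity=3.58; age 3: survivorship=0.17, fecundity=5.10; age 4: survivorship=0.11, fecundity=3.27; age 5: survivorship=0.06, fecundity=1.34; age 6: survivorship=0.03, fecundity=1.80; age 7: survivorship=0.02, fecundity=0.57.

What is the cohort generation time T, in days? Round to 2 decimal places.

lx·mx: 0, 0, 1.2172, 0.867, 0.3597, 0.0804, 0.054, 0.0114 → R0 = 2.5897
x·lx·mx: 0, 0, 2.4344, 2.601, 1.4388, 0.402, 0.324, 0.0798 → Σ = 7.28
T = 7.28 / 2.5897 = 2.811136… → 2.81

2.81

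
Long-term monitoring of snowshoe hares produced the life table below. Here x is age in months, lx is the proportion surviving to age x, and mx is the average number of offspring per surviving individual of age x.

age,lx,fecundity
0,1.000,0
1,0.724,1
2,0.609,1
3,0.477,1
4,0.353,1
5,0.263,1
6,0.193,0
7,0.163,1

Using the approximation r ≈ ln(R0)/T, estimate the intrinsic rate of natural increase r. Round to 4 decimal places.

0.3401

R0 = Σ lx·mx = 0 + 0.724 + 0.609 + 0.477 + 0.353 + 0.263 + 0 + 0.163 = 2.589
Σ x·lx·mx = 7.241; T = 7.241/2.589 = 2.79683…
r ≈ ln(R0)/T = ln(2.589)/2.79683… = 0.340125… → 0.3401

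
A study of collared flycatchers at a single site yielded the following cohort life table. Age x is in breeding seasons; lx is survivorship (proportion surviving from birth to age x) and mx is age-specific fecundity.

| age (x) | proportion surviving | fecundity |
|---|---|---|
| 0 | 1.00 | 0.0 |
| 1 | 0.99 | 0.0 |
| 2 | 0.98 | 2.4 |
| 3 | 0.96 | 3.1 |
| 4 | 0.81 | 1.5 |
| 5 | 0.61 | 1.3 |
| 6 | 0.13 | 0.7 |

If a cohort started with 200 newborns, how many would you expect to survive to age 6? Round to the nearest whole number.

Expected survivors = N0 · l_6 = 200 × 0.13 = 26 → 26

26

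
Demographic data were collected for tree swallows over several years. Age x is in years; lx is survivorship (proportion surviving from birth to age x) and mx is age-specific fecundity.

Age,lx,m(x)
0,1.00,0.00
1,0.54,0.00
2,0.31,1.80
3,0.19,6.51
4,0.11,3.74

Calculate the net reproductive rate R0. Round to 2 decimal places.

lx·mx by age: 0, 0, 0.558, 1.2369, 0.4114
R0 = Σ lx·mx = 2.2063 → 2.21

2.21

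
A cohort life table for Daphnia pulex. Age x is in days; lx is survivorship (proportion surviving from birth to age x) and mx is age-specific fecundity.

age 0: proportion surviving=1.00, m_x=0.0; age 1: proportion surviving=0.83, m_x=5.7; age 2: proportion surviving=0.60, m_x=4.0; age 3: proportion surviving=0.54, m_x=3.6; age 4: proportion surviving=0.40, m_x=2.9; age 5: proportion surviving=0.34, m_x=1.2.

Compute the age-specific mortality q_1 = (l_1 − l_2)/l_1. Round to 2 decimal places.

q_1 = (l_1 − l_2) / l_1 = (0.83 − 0.6) / 0.83
     = 0.23 / 0.83 = 0.277108… → 0.28

0.28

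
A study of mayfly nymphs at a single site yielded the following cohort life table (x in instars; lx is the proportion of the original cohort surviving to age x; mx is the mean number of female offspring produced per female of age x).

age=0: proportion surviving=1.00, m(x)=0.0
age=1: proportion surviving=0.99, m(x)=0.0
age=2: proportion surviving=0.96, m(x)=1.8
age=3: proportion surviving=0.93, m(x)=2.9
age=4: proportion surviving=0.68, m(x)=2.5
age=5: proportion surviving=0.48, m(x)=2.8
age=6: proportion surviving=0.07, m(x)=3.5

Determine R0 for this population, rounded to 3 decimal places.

lx·mx by age: 0, 0, 1.728, 2.697, 1.7, 1.344, 0.245
R0 = Σ lx·mx = 7.714 → 7.714

7.714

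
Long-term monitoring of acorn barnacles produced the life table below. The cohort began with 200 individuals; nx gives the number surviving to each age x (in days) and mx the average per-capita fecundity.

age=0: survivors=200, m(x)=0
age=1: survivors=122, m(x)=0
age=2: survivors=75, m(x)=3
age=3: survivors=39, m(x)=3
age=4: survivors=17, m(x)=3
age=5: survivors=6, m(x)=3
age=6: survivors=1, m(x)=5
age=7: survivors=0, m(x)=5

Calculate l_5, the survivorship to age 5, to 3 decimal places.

0.030

l_5 = n_5/n_0 = 6/200 = 0.03 → 0.030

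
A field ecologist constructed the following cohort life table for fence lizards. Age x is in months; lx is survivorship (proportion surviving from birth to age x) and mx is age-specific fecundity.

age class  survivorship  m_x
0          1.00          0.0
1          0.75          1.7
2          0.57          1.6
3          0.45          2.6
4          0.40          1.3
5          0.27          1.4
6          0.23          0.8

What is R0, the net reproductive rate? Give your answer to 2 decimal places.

4.44

lx·mx by age: 0, 1.275, 0.912, 1.17, 0.52, 0.378, 0.184
R0 = Σ lx·mx = 4.439 → 4.44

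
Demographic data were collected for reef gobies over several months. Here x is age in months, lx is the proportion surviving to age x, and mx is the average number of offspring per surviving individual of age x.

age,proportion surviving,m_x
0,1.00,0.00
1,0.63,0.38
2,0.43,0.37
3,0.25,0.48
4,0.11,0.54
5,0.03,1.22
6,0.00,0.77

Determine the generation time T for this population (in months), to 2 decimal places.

lx·mx: 0, 0.2394, 0.1591, 0.12, 0.0594, 0.0366, 0 → R0 = 0.6145
x·lx·mx: 0, 0.2394, 0.3182, 0.36, 0.2376, 0.183, 0 → Σ = 1.3382
T = 1.3382 / 0.6145 = 2.177705… → 2.18

2.18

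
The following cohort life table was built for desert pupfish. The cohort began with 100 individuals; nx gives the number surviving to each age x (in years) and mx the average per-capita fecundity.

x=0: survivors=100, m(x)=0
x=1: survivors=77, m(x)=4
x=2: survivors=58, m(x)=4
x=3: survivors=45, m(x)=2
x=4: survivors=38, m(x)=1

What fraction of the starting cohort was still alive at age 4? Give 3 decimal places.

l_4 = n_4/n_0 = 38/100 = 0.38 → 0.380

0.380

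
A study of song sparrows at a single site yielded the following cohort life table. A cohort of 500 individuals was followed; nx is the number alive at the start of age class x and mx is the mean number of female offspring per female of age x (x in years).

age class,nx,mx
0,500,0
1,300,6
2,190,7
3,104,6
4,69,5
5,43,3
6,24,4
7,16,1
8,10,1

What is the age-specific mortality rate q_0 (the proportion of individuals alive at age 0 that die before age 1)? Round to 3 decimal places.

lx = nx/n0 = nx/500: 1, 0.6, 0.38, 0.208, 0.138, 0.086, 0.048, 0.032, 0.02
q_0 = (l_0 − l_1) / l_0 = (1 − 0.6) / 1
     = 0.4 / 1 = 0.4 → 0.400

0.400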